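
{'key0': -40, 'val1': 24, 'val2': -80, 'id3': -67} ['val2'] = -80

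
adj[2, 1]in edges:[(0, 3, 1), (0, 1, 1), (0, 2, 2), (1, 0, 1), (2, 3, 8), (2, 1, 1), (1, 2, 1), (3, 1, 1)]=1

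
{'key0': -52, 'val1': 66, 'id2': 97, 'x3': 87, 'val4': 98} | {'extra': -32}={'key0': -52, 'val1': 66, 'id2': 97, 'x3': 87, 'val4': 98, 'extra': -32}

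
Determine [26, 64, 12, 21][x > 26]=keep x where x > 26: 26✗, 64✓, 12✗, 21✗
= [64]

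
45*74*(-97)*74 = -23902740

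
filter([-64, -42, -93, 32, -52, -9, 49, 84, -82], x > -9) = [32, 49, 84]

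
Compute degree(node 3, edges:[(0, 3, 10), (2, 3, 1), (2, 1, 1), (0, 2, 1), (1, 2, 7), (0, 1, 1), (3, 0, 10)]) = 3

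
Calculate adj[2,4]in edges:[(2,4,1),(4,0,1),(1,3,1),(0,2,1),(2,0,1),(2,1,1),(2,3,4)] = 1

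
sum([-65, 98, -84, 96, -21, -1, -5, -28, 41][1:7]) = 83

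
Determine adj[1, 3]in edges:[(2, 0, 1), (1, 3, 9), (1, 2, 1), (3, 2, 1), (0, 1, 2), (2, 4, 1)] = 9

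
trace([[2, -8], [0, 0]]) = 2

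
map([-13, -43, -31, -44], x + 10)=[-3, -33, -21, -34]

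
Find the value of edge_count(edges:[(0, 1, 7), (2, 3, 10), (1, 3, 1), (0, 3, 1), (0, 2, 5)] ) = 5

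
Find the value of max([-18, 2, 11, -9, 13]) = 13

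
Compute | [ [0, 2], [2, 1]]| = -4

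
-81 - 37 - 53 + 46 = -125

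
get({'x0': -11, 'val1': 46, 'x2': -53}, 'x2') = -53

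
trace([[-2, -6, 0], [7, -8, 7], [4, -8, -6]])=diagonal: (-2) + (-8) + (-6)
= -16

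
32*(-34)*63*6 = -411264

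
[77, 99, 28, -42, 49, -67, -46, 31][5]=-67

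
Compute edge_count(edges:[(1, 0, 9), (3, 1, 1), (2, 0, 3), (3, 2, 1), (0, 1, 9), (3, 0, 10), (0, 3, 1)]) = 7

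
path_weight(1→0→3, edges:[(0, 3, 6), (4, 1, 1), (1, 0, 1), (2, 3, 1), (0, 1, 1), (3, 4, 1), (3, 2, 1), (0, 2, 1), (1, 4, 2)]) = w(1→0)=1 + w(0→3)=6
= 7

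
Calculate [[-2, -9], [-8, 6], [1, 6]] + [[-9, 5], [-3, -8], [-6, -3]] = [[-11, -4], [-11, -2], [-5, 3]]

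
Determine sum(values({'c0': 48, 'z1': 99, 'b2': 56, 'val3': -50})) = 153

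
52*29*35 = 52780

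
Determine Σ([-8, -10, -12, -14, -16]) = (-8) + (-10) + (-12) + (-14) + (-16)
= -60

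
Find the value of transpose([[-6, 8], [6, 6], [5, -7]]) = [[-6, 6, 5], [8, 6, -7]]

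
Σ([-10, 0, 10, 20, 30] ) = 50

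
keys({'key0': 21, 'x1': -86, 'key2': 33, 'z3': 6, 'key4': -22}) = ['key0', 'x1', 'key2', 'z3', 'key4']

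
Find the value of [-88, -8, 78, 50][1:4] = [-8, 78, 50]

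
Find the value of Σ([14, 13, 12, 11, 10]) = 60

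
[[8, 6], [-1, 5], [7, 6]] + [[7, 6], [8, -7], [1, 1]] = [[15, 12], [7, -2], [8, 7]]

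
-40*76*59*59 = -10582240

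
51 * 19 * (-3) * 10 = -29070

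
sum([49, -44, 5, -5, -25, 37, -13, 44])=48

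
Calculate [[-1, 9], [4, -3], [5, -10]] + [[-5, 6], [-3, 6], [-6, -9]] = [[-6, 15], [1, 3], [-1, -19]]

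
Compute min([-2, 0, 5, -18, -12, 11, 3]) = -18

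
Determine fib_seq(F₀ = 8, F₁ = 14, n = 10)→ F_2 = F_1 + F_0 = 22
F_3 = F_2 + F_1 = 36
F_4 = F_3 + F_2 = 58
...
= [8, 14, 22, 36, 58, 94, 152, 246, 398, 644]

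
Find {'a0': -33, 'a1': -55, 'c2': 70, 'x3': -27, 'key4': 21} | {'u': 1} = {'a0': -33, 'a1': -55, 'c2': 70, 'x3': -27, 'key4': 21, 'u': 1}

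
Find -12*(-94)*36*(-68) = -2761344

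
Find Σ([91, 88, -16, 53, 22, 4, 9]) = 91 + 88 + (-16) + 53 + 22 + 4 + 9
= 251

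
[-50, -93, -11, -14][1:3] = [-93, -11]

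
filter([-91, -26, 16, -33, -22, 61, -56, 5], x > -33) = keep x where x > -33: -91✗, -26✓, 16✓, -33✗, -22✓, 61✓, -56✗, 5✓
= [-26, 16, -22, 61, 5]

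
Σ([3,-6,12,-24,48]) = 3 + -6 + 12 + -24 + 48
= 33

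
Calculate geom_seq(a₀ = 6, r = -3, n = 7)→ a_0 = 6*(-3)^0 = 6
a_1 = 6*(-3)^1 = -18
a_2 = 6*(-3)^2 = 54
...
= [6, -18, 54, -162, 486, -1458, 4374]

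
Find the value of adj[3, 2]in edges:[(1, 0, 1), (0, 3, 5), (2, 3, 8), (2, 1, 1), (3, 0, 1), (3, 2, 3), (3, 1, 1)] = 3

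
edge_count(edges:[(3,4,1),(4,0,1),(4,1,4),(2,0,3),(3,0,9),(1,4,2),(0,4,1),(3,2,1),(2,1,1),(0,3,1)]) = 10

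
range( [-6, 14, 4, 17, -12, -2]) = 29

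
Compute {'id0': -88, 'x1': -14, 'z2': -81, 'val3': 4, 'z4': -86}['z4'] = -86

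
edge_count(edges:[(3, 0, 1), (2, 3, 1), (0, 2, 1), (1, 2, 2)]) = 4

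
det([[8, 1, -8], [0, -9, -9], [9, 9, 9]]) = (1)*(8)*det([[-9, -9], [9, 9]]) + (-1)*(1)*det([[0, -9], [9, 9]]) + (1)*(-8)*det([[0, -9], [9, 9]])
= 0 + -81 + -648
= -729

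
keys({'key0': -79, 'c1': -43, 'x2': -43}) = ['key0', 'c1', 'x2']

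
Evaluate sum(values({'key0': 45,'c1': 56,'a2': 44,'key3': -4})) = 45 + 56 + 44 + (-4)
= 141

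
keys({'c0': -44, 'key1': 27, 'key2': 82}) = ['c0', 'key1', 'key2']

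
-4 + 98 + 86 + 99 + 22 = 301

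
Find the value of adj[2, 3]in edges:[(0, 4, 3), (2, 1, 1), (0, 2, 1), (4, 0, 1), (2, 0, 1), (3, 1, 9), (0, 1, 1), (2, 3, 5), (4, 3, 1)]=5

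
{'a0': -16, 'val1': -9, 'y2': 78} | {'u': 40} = {'a0': -16, 'val1': -9, 'y2': 78, 'u': 40}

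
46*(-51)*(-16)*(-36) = -1351296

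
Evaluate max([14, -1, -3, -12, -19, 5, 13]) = 14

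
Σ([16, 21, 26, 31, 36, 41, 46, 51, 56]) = 324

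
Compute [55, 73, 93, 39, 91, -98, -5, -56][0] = 55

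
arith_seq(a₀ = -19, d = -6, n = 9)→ [-19, -25, -31, -37, -43, -49, -55, -61, -67]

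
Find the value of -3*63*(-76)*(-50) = -718200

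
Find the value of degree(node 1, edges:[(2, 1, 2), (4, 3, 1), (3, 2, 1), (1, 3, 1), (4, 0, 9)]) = incident: (2,1), (1,3)
= 2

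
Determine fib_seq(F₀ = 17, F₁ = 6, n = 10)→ [17, 6, 23, 29, 52, 81, 133, 214, 347, 561]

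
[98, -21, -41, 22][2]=-41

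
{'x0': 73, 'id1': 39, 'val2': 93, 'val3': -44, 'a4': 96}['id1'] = 39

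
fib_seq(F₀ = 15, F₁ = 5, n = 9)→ F_2 = F_1 + F_0 = 20
F_3 = F_2 + F_1 = 25
F_4 = F_3 + F_2 = 45
...
= [15, 5, 20, 25, 45, 70, 115, 185, 300]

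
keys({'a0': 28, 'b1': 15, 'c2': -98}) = ['a0', 'b1', 'c2']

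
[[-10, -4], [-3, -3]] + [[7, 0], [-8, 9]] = [[-3, -4], [-11, 6]]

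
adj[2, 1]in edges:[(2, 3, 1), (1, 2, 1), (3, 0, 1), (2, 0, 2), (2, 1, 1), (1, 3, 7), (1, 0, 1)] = 1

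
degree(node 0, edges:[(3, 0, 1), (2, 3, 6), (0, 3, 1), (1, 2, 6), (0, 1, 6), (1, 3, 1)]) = 3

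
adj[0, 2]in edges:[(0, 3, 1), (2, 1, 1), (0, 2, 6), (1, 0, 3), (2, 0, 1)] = 6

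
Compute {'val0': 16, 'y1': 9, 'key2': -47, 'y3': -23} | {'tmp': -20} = {'val0': 16, 'y1': 9, 'key2': -47, 'y3': -23, 'tmp': -20}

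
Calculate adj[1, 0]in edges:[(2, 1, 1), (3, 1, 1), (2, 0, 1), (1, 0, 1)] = 1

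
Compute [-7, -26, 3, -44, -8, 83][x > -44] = [-7, -26, 3, -8, 83]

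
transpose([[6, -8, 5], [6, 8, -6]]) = [[6, 6], [-8, 8], [5, -6]]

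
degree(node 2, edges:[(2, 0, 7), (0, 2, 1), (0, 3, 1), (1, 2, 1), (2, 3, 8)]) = incident: (2,0), (0,2), (1,2), (2,3)
= 4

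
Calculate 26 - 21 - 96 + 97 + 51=57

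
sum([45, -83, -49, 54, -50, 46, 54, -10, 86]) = 45 + (-83) + (-49) + 54 + (-50) + 46 + 54 + (-10) + 86
= 93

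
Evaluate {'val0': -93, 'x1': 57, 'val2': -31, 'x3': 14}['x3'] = 14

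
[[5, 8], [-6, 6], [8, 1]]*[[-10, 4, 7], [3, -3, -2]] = C[0][0] = (5)*(-10) + (8)*(3) = -26
C[0][1] = (5)*(4) + (8)*(-3) = -4
C[0][2] = (5)*(7) + (8)*(-2) = 19
C[1][0] = (-6)*(-10) + (6)*(3) = 78
C[1][1] = (-6)*(4) + (6)*(-3) = -42
C[1][2] = (-6)*(7) + (6)*(-2) = -54
... (3 more cells)
= [[-26, -4, 19], [78, -42, -54], [-77, 29, 54]]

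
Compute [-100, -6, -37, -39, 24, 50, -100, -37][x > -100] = [-6, -37, -39, 24, 50, -37]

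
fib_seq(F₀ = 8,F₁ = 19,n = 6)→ [8, 19, 27, 46, 73, 119]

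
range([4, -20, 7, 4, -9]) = 27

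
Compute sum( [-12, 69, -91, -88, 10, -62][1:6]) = -162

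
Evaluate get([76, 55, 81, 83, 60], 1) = 55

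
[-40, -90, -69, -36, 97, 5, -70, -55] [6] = -70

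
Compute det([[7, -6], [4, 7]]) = 73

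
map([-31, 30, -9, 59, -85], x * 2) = -31*2=-62, 30*2=60, -9*2=-18, 59*2=118, -85*2=-170
= [-62, 60, -18, 118, -170]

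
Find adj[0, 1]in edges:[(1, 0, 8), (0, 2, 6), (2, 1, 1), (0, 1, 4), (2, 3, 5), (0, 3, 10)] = 4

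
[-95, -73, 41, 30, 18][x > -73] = keep x where x > -73: -95✗, -73✗, 41✓, 30✓, 18✓
= [41, 30, 18]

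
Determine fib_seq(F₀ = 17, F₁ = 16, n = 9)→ [17, 16, 33, 49, 82, 131, 213, 344, 557]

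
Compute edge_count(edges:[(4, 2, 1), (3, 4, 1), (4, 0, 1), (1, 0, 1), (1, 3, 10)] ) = 5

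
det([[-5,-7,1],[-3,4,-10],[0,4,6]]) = -458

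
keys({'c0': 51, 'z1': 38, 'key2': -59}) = ['c0', 'z1', 'key2']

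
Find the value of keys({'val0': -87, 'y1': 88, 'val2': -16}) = ['val0', 'y1', 'val2']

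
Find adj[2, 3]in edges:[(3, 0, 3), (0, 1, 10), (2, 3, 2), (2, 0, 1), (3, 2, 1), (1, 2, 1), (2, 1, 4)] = 2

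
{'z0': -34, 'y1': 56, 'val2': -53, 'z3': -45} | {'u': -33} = {'z0': -34, 'y1': 56, 'val2': -53, 'z3': -45, 'u': -33}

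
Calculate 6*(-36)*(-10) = 2160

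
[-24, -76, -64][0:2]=[-24, -76]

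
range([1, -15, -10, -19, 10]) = 29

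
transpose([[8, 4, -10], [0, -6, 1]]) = [[8, 0], [4, -6], [-10, 1]]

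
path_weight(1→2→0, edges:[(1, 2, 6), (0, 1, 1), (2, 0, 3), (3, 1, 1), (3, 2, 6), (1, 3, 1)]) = w(1→2)=6 + w(2→0)=3
= 9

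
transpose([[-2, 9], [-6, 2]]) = [[-2, -6], [9, 2]]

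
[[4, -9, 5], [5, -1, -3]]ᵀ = [[4, 5], [-9, -1], [5, -3]]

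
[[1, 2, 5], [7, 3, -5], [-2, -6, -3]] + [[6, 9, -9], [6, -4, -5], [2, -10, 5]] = [[7, 11, -4], [13, -1, -10], [0, -16, 2]]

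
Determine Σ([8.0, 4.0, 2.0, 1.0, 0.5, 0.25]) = 15.75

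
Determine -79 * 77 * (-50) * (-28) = -8516200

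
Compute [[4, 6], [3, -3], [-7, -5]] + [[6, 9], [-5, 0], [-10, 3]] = [[10, 15], [-2, -3], [-17, -2]]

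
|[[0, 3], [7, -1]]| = (0)*(-1) - (3)*(7)
= -21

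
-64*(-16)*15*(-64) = -983040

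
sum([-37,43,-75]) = -69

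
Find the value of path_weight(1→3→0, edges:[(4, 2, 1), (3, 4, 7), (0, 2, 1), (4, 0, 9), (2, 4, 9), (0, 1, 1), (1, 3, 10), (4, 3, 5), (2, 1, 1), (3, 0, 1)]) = w(1→3)=10 + w(3→0)=1
= 11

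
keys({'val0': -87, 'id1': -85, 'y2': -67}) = ['val0', 'id1', 'y2']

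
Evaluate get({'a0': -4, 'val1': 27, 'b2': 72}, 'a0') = -4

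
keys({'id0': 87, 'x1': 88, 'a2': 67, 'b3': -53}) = ['id0', 'x1', 'a2', 'b3']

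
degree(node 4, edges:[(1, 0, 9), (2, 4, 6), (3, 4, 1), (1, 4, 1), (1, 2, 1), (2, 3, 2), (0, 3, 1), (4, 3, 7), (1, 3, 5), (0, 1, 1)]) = 4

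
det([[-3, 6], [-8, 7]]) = 27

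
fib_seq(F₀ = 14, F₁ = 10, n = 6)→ [14, 10, 24, 34, 58, 92]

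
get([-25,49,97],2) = 97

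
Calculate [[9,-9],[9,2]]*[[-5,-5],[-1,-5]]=[[-36, 0], [-47, -55]]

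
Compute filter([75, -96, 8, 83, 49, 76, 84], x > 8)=[75, 83, 49, 76, 84]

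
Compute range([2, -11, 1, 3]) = 14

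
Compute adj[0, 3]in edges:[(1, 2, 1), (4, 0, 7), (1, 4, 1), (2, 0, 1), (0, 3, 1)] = 1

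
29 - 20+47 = 56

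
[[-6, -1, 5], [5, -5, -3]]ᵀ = [[-6, 5], [-1, -5], [5, -3]]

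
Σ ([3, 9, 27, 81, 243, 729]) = 3 + 9 + 27 + 81 + 243 + 729
= 1092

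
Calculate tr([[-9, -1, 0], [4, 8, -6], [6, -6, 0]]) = diagonal: (-9) + 8 + 0
= -1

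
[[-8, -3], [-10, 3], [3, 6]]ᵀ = [[-8, -10, 3], [-3, 3, 6]]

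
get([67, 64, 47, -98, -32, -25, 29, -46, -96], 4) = -32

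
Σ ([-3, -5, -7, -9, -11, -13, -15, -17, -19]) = -99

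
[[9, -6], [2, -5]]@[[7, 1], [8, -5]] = C[0][0] = (9)*(7) + (-6)*(8) = 15
C[0][1] = (9)*(1) + (-6)*(-5) = 39
C[1][0] = (2)*(7) + (-5)*(8) = -26
C[1][1] = (2)*(1) + (-5)*(-5) = 27
= [[15, 39], [-26, 27]]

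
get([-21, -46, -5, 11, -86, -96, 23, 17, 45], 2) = -5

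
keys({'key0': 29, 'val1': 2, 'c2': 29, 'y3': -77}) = ['key0', 'val1', 'c2', 'y3']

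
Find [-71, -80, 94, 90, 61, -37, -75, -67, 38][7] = -67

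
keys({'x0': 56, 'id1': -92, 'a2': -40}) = ['x0', 'id1', 'a2']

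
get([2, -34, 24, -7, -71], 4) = -71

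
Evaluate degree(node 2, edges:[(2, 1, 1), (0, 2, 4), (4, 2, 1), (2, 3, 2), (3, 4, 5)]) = incident: (2,1), (0,2), (4,2), (2,3)
= 4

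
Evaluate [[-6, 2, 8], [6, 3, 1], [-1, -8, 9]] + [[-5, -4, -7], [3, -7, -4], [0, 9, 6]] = [[-11, -2, 1], [9, -4, -3], [-1, 1, 15]]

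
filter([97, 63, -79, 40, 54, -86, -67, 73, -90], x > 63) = keep x where x > 63: 97✓, 63✗, -79✗, 40✗, 54✗, -86✗, -67✗, 73✓, -90✗
= [97, 73]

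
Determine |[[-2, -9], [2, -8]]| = 34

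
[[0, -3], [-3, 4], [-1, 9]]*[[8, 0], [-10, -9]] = [[30, 27], [-64, -36], [-98, -81]]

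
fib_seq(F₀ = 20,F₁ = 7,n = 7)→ F_2 = F_1 + F_0 = 27
F_3 = F_2 + F_1 = 34
F_4 = F_3 + F_2 = 61
...
= [20, 7, 27, 34, 61, 95, 156]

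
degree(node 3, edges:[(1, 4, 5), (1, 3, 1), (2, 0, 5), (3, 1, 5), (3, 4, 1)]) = incident: (1,3), (3,1), (3,4)
= 3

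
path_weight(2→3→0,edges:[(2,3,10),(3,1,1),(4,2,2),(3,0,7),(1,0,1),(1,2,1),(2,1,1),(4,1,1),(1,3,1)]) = 17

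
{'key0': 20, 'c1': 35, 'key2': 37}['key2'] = 37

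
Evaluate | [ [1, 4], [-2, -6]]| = 2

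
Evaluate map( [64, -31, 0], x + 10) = 64+10=74, -31+10=-21, 0+10=10
= [74, -21, 10]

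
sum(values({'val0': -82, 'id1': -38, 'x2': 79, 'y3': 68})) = (-82) + (-38) + 79 + 68
= 27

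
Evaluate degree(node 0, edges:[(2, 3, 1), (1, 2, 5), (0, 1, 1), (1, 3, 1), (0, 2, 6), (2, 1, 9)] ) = 2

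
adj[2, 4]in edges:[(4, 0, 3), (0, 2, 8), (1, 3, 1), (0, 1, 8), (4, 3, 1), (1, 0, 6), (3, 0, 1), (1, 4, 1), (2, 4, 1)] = 1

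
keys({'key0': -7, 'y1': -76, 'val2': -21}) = ['key0', 'y1', 'val2']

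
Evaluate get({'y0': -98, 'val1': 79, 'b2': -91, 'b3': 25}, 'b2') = -91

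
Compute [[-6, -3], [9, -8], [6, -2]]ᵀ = [[-6, 9, 6], [-3, -8, -2]]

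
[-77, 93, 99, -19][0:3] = [-77, 93, 99]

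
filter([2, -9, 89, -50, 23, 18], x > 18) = [89, 23]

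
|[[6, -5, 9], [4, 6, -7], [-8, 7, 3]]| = 866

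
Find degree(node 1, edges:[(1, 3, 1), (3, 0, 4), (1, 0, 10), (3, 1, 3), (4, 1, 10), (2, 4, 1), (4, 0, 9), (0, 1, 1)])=incident: (1,3), (1,0), (3,1), (4,1), (0,1)
= 5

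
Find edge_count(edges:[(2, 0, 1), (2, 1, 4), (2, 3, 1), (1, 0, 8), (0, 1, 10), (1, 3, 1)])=6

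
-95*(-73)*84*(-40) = -23301600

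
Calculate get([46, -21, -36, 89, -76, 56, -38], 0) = 46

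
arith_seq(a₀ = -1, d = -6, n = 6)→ a_0 = -1 + 0*-6 = -1
a_1 = -1 + 1*-6 = -7
a_2 = -1 + 2*-6 = -13
...
= [-1, -7, -13, -19, -25, -31]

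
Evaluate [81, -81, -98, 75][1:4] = [-81, -98, 75]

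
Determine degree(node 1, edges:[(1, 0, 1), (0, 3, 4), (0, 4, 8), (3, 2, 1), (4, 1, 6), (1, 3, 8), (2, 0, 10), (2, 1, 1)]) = incident: (1,0), (4,1), (1,3), (2,1)
= 4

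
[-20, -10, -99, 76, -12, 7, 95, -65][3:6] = [76, -12, 7]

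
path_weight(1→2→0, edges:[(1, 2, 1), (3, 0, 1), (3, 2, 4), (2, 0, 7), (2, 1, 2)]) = 8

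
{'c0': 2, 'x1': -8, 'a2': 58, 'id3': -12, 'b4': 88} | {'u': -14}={'c0': 2, 'x1': -8, 'a2': 58, 'id3': -12, 'b4': 88, 'u': -14}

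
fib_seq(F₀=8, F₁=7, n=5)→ F_2 = F_1 + F_0 = 15
F_3 = F_2 + F_1 = 22
F_4 = F_3 + F_2 = 37
= [8, 7, 15, 22, 37]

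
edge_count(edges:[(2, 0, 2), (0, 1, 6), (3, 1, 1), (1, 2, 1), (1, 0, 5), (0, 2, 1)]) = 6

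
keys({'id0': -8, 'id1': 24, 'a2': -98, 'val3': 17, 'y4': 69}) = ['id0', 'id1', 'a2', 'val3', 'y4']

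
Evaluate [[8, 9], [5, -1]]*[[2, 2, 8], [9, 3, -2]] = C[0][0] = (8)*(2) + (9)*(9) = 97
C[0][1] = (8)*(2) + (9)*(3) = 43
C[0][2] = (8)*(8) + (9)*(-2) = 46
C[1][0] = (5)*(2) + (-1)*(9) = 1
C[1][1] = (5)*(2) + (-1)*(3) = 7
C[1][2] = (5)*(8) + (-1)*(-2) = 42
= [[97, 43, 46], [1, 7, 42]]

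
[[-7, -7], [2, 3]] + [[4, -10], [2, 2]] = [[-3, -17], [4, 5]]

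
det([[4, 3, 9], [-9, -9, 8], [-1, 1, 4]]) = (1)*(4)*det([[-9, 8], [1, 4]]) + (-1)*(3)*det([[-9, 8], [-1, 4]]) + (1)*(9)*det([[-9, -9], [-1, 1]])
= -176 + 84 + -162
= -254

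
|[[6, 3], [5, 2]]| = (6)*(2) - (3)*(5)
= -3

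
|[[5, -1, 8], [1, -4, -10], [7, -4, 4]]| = (1)*(5)*det([[-4, -10], [-4, 4]]) + (-1)*(-1)*det([[1, -10], [7, 4]]) + (1)*(8)*det([[1, -4], [7, -4]])
= -280 + 74 + 192
= -14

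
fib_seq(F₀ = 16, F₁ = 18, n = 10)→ [16, 18, 34, 52, 86, 138, 224, 362, 586, 948]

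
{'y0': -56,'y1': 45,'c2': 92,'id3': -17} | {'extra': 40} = {'y0': -56, 'y1': 45, 'c2': 92, 'id3': -17, 'extra': 40}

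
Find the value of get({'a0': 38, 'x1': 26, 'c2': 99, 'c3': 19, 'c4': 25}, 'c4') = 25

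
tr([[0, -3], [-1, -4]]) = -4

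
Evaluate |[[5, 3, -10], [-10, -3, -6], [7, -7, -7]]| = -1351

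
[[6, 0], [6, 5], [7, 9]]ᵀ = [[6, 6, 7], [0, 5, 9]]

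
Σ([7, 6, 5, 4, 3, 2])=27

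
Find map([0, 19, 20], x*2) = [0, 38, 40]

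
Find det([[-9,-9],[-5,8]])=(-9)*(8) - (-9)*(-5)
= -117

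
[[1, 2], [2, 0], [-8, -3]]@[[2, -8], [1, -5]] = C[0][0] = (1)*(2) + (2)*(1) = 4
C[0][1] = (1)*(-8) + (2)*(-5) = -18
C[1][0] = (2)*(2) + (0)*(1) = 4
C[1][1] = (2)*(-8) + (0)*(-5) = -16
C[2][0] = (-8)*(2) + (-3)*(1) = -19
C[2][1] = (-8)*(-8) + (-3)*(-5) = 79
= [[4, -18], [4, -16], [-19, 79]]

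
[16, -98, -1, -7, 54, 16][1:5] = [-98, -1, -7, 54]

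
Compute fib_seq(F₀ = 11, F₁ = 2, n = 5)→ [11, 2, 13, 15, 28]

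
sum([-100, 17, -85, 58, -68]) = -178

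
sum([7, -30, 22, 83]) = 7 + (-30) + 22 + 83
= 82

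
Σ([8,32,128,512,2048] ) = 2728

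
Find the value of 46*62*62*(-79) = -13969096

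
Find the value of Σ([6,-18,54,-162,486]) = 6 + -18 + 54 + -162 + 486
= 366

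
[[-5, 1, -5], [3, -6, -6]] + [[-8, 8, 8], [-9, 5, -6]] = [[-13, 9, 3], [-6, -1, -12]]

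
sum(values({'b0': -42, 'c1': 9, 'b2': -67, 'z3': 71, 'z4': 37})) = 8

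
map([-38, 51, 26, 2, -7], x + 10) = -38+10=-28, 51+10=61, 26+10=36, 2+10=12, -7+10=3
= [-28, 61, 36, 12, 3]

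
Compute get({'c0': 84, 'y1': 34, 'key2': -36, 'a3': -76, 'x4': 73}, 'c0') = 84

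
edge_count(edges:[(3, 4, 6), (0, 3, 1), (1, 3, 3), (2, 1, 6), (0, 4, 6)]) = 5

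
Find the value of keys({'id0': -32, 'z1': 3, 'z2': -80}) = ['id0', 'z1', 'z2']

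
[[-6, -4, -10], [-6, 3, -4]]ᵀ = [[-6, -6], [-4, 3], [-10, -4]]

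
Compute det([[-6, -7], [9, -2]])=(-6)*(-2) - (-7)*(9)
= 75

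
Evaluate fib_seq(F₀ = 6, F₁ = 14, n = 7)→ F_2 = F_1 + F_0 = 20
F_3 = F_2 + F_1 = 34
F_4 = F_3 + F_2 = 54
...
= [6, 14, 20, 34, 54, 88, 142]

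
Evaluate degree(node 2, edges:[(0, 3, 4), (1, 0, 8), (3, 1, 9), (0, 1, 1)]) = 0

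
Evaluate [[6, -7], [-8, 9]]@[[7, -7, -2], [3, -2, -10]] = [[21, -28, 58], [-29, 38, -74]]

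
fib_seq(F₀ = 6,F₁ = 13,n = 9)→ [6, 13, 19, 32, 51, 83, 134, 217, 351]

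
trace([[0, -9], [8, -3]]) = diagonal: 0 + (-3)
= -3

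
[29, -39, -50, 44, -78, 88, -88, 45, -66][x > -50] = keep x where x > -50: 29✓, -39✓, -50✗, 44✓, -78✗, 88✓, -88✗, 45✓, -66✗
= [29, -39, 44, 88, 45]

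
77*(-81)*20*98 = -12224520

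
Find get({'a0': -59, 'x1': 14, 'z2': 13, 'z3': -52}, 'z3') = -52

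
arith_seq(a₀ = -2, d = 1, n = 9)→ [-2, -1, 0, 1, 2, 3, 4, 5, 6]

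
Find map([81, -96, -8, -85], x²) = (81)²=6561, (-96)²=9216, (-8)²=64, (-85)²=7225
= [6561, 9216, 64, 7225]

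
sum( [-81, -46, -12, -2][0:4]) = -141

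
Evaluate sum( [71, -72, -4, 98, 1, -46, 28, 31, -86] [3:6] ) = 53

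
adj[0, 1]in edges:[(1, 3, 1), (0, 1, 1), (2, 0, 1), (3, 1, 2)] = 1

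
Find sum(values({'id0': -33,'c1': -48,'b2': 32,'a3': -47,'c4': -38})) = (-33) + (-48) + 32 + (-47) + (-38)
= -134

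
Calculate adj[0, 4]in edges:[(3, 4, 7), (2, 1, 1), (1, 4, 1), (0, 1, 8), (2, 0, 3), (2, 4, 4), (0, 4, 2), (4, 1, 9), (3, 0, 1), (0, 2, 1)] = 2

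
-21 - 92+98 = -15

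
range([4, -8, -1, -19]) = 23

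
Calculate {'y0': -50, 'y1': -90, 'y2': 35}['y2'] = 35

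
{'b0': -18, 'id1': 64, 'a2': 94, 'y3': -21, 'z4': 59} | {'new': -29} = {'b0': -18, 'id1': 64, 'a2': 94, 'y3': -21, 'z4': 59, 'new': -29}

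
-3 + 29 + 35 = 61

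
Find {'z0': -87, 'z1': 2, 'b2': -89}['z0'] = -87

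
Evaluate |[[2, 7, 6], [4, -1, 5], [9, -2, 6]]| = (1)*(2)*det([[-1, 5], [-2, 6]]) + (-1)*(7)*det([[4, 5], [9, 6]]) + (1)*(6)*det([[4, -1], [9, -2]])
= 8 + 147 + 6
= 161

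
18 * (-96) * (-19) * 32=1050624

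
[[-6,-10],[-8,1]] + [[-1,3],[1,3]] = [[-7, -7], [-7, 4]]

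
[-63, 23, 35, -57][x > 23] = [35]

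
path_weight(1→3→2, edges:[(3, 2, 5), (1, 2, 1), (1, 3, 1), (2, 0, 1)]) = 6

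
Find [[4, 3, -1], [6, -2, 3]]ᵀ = [[4, 6], [3, -2], [-1, 3]]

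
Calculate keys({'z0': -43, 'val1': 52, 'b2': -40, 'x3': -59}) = ['z0', 'val1', 'b2', 'x3']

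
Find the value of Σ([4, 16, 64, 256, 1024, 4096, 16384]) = 4 + 16 + 64 + 256 + 1024 + 4096 + 16384
= 21844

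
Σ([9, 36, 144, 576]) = 9 + 36 + 144 + 576
= 765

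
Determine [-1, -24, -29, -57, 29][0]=-1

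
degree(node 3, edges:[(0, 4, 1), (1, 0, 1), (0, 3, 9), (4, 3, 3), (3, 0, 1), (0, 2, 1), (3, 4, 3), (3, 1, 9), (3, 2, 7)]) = 6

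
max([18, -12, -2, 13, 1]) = 18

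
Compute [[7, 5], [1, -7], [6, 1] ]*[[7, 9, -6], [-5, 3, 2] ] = C[0][0] = (7)*(7) + (5)*(-5) = 24
C[0][1] = (7)*(9) + (5)*(3) = 78
C[0][2] = (7)*(-6) + (5)*(2) = -32
C[1][0] = (1)*(7) + (-7)*(-5) = 42
C[1][1] = (1)*(9) + (-7)*(3) = -12
C[1][2] = (1)*(-6) + (-7)*(2) = -20
... (3 more cells)
= [[24, 78, -32], [42, -12, -20], [37, 57, -34]]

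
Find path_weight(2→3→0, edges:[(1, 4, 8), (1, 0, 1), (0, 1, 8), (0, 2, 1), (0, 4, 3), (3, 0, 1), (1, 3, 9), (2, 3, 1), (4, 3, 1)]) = w(2→3)=1 + w(3→0)=1
= 2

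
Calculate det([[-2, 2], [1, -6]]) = (-2)*(-6) - (2)*(1)
= 10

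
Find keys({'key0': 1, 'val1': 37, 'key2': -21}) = ['key0', 'val1', 'key2']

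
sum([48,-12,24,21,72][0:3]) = 60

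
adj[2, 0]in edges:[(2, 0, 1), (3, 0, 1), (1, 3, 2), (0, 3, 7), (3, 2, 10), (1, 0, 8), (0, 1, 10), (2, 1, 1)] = 1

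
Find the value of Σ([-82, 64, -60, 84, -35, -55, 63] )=(-82) + 64 + (-60) + 84 + (-35) + (-55) + 63
= -21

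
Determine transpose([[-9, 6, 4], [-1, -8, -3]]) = [[-9, -1], [6, -8], [4, -3]]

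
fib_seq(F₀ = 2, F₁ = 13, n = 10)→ [2, 13, 15, 28, 43, 71, 114, 185, 299, 484]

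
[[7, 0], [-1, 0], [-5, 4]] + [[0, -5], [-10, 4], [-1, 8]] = [[7, -5], [-11, 4], [-6, 12]]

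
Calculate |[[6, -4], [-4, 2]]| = (6)*(2) - (-4)*(-4)
= -4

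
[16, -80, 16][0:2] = [16, -80]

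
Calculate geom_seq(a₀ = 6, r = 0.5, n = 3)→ [6.0, 3.0, 1.5]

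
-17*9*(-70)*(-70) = -749700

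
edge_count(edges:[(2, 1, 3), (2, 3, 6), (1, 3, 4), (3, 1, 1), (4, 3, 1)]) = 5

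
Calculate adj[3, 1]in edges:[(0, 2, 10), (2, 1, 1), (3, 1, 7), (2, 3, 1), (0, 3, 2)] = 7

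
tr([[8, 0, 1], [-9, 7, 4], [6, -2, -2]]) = diagonal: 8 + 7 + (-2)
= 13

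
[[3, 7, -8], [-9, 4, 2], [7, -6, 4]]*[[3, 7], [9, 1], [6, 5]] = [[24, -12], [21, -49], [-9, 63]]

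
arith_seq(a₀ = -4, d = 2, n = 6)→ a_0 = -4 + 0*2 = -4
a_1 = -4 + 1*2 = -2
a_2 = -4 + 2*2 = 0
...
= [-4, -2, 0, 2, 4, 6]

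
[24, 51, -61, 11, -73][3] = 11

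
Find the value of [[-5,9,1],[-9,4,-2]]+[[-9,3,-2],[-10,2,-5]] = [[-14, 12, -1], [-19, 6, -7]]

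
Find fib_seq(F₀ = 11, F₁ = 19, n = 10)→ [11, 19, 30, 49, 79, 128, 207, 335, 542, 877]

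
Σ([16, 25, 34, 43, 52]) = 16 + 25 + 34 + 43 + 52
= 170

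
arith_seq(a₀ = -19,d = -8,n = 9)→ [-19, -27, -35, -43, -51, -59, -67, -75, -83]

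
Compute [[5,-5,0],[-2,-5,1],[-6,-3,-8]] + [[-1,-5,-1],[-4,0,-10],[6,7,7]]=[[4, -10, -1], [-6, -5, -9], [0, 4, -1]]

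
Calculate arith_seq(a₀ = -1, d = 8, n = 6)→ a_0 = -1 + 0*8 = -1
a_1 = -1 + 1*8 = 7
a_2 = -1 + 2*8 = 15
...
= [-1, 7, 15, 23, 31, 39]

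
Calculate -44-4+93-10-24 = 11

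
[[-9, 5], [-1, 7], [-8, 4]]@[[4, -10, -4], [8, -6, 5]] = [[4, 60, 61], [52, -32, 39], [0, 56, 52]]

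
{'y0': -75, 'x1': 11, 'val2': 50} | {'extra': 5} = {'y0': -75, 'x1': 11, 'val2': 50, 'extra': 5}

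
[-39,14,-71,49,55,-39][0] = -39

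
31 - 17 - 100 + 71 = -15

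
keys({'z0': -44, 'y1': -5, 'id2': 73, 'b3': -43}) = ['z0', 'y1', 'id2', 'b3']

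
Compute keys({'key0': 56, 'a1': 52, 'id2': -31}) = ['key0', 'a1', 'id2']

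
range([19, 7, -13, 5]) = 32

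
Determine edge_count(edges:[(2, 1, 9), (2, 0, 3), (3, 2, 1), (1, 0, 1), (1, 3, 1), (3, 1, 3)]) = 6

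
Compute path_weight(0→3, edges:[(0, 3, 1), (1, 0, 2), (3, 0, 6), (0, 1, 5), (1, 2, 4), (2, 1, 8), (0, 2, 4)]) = 1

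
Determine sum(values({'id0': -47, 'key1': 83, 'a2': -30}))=6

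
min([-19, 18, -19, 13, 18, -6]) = -19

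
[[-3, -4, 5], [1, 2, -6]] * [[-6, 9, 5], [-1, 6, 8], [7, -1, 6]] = [[57, -56, -17], [-50, 27, -15]]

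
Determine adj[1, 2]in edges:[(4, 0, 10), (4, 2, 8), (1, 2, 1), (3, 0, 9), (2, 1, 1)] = 1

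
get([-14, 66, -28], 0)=-14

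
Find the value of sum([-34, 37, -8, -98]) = (-34) + 37 + (-8) + (-98)
= -103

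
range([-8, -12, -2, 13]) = 25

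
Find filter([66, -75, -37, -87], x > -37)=[66]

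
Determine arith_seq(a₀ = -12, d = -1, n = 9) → a_0 = -12 + 0*-1 = -12
a_1 = -12 + 1*-1 = -13
a_2 = -12 + 2*-1 = -14
...
= [-12, -13, -14, -15, -16, -17, -18, -19, -20]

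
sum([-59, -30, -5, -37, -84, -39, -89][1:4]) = slice → [-30, -5, -37]
(-30) + (-5) + (-37)
= -72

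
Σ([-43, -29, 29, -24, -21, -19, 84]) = (-43) + (-29) + 29 + (-24) + (-21) + (-19) + 84
= -23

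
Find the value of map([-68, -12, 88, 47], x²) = [4624, 144, 7744, 2209]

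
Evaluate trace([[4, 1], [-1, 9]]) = diagonal: 4 + 9
= 13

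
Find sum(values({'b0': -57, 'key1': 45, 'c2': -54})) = -66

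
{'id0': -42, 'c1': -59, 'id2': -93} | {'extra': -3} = {'id0': -42, 'c1': -59, 'id2': -93, 'extra': -3}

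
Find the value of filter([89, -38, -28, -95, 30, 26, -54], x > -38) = keep x where x > -38: 89✓, -38✗, -28✓, -95✗, 30✓, 26✓, -54✗
= [89, -28, 30, 26]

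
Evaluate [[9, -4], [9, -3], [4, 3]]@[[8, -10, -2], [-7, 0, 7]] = [[100, -90, -46], [93, -90, -39], [11, -40, 13]]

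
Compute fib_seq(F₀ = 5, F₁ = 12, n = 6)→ [5, 12, 17, 29, 46, 75]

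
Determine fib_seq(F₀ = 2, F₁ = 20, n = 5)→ F_2 = F_1 + F_0 = 22
F_3 = F_2 + F_1 = 42
F_4 = F_3 + F_2 = 64
= [2, 20, 22, 42, 64]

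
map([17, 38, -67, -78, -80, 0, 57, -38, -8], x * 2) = [34, 76, -134, -156, -160, 0, 114, -76, -16]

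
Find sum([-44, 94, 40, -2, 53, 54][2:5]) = 91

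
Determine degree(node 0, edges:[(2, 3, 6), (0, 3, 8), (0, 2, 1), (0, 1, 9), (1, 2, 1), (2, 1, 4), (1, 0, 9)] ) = 4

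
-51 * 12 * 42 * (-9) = 231336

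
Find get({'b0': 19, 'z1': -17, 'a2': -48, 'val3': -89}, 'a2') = -48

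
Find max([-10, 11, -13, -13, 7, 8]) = 11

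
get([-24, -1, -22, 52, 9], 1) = -1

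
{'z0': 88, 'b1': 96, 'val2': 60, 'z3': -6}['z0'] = 88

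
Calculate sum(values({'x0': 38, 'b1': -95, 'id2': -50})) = -107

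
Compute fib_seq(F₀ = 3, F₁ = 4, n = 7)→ [3, 4, 7, 11, 18, 29, 47]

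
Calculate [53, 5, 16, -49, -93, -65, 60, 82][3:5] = [-49, -93]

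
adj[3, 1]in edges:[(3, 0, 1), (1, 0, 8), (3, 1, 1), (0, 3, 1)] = 1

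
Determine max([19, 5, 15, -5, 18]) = 19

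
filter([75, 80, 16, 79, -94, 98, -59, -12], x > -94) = keep x where x > -94: 75✓, 80✓, 16✓, 79✓, -94✗, 98✓, -59✓, -12✓
= [75, 80, 16, 79, 98, -59, -12]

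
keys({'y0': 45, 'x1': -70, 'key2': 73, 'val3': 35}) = ['y0', 'x1', 'key2', 'val3']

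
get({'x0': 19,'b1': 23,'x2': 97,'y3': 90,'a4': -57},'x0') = 19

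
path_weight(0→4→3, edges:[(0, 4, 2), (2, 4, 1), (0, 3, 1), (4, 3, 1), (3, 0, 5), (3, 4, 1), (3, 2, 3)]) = w(0→4)=2 + w(4→3)=1
= 3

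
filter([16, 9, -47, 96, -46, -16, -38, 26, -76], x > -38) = keep x where x > -38: 16✓, 9✓, -47✗, 96✓, -46✗, -16✓, -38✗, 26✓, -76✗
= [16, 9, 96, -16, 26]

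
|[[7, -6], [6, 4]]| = (7)*(4) - (-6)*(6)
= 64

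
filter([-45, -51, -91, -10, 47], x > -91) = [-45, -51, -10, 47]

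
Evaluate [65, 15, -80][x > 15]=[65]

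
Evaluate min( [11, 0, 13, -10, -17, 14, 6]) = -17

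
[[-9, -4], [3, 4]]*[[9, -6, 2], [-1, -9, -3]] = [[-77, 90, -6], [23, -54, -6]]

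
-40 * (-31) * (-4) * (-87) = 431520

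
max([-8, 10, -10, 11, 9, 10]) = 11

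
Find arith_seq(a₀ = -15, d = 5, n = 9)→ [-15, -10, -5, 0, 5, 10, 15, 20, 25]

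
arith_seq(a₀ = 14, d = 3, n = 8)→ a_0 = 14 + 0*3 = 14
a_1 = 14 + 1*3 = 17
a_2 = 14 + 2*3 = 20
...
= [14, 17, 20, 23, 26, 29, 32, 35]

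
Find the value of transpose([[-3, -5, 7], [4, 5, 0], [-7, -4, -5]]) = [[-3, 4, -7], [-5, 5, -4], [7, 0, -5]]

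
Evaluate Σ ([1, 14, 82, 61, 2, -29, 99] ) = 1 + 14 + 82 + 61 + 2 + (-29) + 99
= 230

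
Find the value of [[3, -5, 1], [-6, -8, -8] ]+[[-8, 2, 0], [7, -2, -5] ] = [[-5, -3, 1], [1, -10, -13]]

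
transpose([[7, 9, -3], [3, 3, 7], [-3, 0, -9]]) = [[7, 3, -3], [9, 3, 0], [-3, 7, -9]]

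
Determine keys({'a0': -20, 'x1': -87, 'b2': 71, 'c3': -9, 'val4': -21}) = ['a0', 'x1', 'b2', 'c3', 'val4']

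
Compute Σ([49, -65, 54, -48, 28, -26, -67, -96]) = -171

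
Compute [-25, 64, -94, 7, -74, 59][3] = 7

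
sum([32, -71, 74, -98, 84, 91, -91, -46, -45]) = 32 + (-71) + 74 + (-98) + 84 + 91 + (-91) + (-46) + (-45)
= -70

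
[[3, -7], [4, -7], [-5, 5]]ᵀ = [[3, 4, -5], [-7, -7, 5]]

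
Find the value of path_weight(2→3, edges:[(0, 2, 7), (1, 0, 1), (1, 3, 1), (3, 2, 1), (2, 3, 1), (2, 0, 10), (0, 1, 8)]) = w(2→3)=1
= 1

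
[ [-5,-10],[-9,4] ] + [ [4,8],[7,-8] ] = [[-1, -2], [-2, -4]]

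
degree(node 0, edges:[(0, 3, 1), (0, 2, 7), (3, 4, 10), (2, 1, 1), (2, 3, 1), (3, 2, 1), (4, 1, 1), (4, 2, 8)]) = incident: (0,3), (0,2)
= 2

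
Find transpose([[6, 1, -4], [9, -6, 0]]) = [[6, 9], [1, -6], [-4, 0]]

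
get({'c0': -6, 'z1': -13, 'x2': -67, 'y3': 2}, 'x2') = -67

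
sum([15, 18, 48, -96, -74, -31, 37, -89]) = -172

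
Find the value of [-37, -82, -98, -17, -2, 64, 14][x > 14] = keep x where x > 14: -37✗, -82✗, -98✗, -17✗, -2✗, 64✓, 14✗
= [64]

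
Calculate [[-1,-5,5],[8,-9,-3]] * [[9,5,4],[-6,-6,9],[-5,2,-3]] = [[-4, 35, -64], [141, 88, -40]]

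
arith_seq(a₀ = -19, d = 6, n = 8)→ a_0 = -19 + 0*6 = -19
a_1 = -19 + 1*6 = -13
a_2 = -19 + 2*6 = -7
...
= [-19, -13, -7, -1, 5, 11, 17, 23]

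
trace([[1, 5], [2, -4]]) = -3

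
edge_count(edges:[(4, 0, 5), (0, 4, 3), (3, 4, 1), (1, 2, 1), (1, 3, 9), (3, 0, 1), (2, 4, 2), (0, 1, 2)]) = 8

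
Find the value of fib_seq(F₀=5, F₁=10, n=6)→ F_2 = F_1 + F_0 = 15
F_3 = F_2 + F_1 = 25
F_4 = F_3 + F_2 = 40
...
= [5, 10, 15, 25, 40, 65]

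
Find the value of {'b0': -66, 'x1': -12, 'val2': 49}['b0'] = -66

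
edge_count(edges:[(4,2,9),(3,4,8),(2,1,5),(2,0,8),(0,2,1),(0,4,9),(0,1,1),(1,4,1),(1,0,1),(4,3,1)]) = 10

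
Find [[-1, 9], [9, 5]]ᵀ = [[-1, 9], [9, 5]]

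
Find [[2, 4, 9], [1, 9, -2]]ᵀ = [[2, 1], [4, 9], [9, -2]]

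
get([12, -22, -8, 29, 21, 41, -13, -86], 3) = 29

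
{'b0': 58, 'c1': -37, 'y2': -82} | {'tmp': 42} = {'b0': 58, 'c1': -37, 'y2': -82, 'tmp': 42}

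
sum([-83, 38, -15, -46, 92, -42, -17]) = (-83) + 38 + (-15) + (-46) + 92 + (-42) + (-17)
= -73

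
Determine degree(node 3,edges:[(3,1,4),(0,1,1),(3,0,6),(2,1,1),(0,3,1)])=3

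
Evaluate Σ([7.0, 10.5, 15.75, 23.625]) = 56.875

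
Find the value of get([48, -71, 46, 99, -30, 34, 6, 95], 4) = -30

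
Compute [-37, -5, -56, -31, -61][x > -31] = keep x where x > -31: -37✗, -5✓, -56✗, -31✗, -61✗
= [-5]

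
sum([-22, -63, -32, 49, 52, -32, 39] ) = -9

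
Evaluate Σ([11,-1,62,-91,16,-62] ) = -65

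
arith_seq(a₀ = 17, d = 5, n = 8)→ [17, 22, 27, 32, 37, 42, 47, 52]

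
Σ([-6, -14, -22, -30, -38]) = (-6) + (-14) + (-22) + (-30) + (-38)
= -110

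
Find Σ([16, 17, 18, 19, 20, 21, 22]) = 16 + 17 + 18 + 19 + 20 + 21 + 22
= 133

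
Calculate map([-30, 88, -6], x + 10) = [-20, 98, 4]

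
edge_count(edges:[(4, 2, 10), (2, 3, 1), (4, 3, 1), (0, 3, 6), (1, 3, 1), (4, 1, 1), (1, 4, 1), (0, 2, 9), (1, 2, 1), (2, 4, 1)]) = 10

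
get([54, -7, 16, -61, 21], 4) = 21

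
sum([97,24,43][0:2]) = slice → [97, 24]
97 + 24
= 121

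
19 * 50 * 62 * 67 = 3946300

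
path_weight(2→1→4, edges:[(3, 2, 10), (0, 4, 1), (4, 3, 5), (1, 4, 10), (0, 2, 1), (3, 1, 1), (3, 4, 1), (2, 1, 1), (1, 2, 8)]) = 11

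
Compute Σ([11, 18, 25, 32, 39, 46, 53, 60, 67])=351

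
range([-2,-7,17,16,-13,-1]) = 30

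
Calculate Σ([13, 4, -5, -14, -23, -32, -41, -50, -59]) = 13 + 4 + (-5) + (-14) + (-23) + (-32) + (-41) + (-50) + (-59)
= -207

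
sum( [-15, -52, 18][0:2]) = -67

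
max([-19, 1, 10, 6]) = 10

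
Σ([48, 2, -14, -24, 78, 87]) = 177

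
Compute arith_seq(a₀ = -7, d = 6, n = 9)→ a_0 = -7 + 0*6 = -7
a_1 = -7 + 1*6 = -1
a_2 = -7 + 2*6 = 5
...
= [-7, -1, 5, 11, 17, 23, 29, 35, 41]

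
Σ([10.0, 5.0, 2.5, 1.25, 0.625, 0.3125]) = 19.6875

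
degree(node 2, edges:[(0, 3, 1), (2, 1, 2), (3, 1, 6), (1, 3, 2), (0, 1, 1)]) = 1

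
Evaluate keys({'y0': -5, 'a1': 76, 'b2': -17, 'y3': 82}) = ['y0', 'a1', 'b2', 'y3']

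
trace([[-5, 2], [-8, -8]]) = diagonal: (-5) + (-8)
= -13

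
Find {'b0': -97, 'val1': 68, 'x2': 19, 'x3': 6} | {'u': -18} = {'b0': -97, 'val1': 68, 'x2': 19, 'x3': 6, 'u': -18}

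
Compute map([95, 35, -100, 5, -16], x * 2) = [190, 70, -200, 10, -32]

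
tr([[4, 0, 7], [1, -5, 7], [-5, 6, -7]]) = diagonal: 4 + (-5) + (-7)
= -8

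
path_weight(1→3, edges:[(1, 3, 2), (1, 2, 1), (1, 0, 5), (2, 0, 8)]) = w(1→3)=2
= 2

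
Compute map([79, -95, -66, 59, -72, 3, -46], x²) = (79)²=6241, (-95)²=9025, (-66)²=4356, (59)²=3481, (-72)²=5184, (3)²=9, (-46)²=2116
= [6241, 9025, 4356, 3481, 5184, 9, 2116]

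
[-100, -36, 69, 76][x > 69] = keep x where x > 69: -100✗, -36✗, 69✗, 76✓
= [76]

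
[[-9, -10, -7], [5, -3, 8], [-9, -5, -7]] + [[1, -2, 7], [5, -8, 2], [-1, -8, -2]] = [[-8, -12, 0], [10, -11, 10], [-10, -13, -9]]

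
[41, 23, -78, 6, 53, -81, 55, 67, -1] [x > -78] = [41, 23, 6, 53, 55, 67, -1]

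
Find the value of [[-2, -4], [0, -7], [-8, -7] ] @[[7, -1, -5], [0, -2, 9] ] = C[0][0] = (-2)*(7) + (-4)*(0) = -14
C[0][1] = (-2)*(-1) + (-4)*(-2) = 10
C[0][2] = (-2)*(-5) + (-4)*(9) = -26
C[1][0] = (0)*(7) + (-7)*(0) = 0
C[1][1] = (0)*(-1) + (-7)*(-2) = 14
C[1][2] = (0)*(-5) + (-7)*(9) = -63
... (3 more cells)
= [[-14, 10, -26], [0, 14, -63], [-56, 22, -23]]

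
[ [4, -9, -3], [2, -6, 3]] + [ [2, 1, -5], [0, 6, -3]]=[[6, -8, -8], [2, 0, 0]]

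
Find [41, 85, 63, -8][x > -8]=[41, 85, 63]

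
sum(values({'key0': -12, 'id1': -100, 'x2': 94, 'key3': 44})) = (-12) + (-100) + 94 + 44
= 26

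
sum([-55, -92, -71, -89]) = -307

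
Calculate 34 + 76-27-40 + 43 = 86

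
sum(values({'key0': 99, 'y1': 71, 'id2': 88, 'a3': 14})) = 99 + 71 + 88 + 14
= 272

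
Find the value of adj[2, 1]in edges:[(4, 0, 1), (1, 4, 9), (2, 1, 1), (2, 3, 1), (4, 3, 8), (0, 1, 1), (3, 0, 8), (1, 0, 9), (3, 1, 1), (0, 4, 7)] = 1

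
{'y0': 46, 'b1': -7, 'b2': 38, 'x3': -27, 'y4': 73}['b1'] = -7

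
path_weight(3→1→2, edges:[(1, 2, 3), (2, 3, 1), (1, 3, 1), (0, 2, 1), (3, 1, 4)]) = w(3→1)=4 + w(1→2)=3
= 7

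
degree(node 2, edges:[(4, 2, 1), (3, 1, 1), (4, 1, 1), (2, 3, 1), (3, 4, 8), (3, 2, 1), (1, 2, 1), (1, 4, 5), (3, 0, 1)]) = 4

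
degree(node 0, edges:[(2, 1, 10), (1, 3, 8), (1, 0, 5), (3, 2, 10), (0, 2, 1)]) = incident: (1,0), (0,2)
= 2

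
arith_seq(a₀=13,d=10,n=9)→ [13, 23, 33, 43, 53, 63, 73, 83, 93]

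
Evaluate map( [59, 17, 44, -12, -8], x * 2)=[118, 34, 88, -24, -16]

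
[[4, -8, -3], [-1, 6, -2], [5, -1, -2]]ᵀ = [[4, -1, 5], [-8, 6, -1], [-3, -2, -2]]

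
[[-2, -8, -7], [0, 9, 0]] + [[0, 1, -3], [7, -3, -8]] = [[-2, -7, -10], [7, 6, -8]]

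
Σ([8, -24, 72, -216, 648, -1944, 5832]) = 8 + -24 + 72 + -216 + 648 + -1944 + 5832
= 4376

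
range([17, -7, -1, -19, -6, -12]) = 36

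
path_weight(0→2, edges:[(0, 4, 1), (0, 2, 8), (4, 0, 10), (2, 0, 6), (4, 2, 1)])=8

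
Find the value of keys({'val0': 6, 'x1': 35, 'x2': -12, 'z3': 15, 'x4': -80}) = ['val0', 'x1', 'x2', 'z3', 'x4']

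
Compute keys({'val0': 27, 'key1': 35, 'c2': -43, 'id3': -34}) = ['val0', 'key1', 'c2', 'id3']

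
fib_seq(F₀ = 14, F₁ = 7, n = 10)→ [14, 7, 21, 28, 49, 77, 126, 203, 329, 532]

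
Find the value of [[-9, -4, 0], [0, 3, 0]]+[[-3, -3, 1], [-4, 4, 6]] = [[-12, -7, 1], [-4, 7, 6]]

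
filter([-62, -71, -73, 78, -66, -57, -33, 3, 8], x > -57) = [78, -33, 3, 8]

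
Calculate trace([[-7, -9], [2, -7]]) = diagonal: (-7) + (-7)
= -14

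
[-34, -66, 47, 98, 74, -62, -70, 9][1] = -66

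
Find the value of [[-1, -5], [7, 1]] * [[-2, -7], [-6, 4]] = [[32, -13], [-20, -45]]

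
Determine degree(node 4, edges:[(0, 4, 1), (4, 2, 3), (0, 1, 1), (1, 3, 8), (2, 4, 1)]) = 3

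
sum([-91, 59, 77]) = 45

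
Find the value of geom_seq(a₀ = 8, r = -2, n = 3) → a_0 = 8*(-2)^0 = 8
a_1 = 8*(-2)^1 = -16
a_2 = 8*(-2)^2 = 32
= [8, -16, 32]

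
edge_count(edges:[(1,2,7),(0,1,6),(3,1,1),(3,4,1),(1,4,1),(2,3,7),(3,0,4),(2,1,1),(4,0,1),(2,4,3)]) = 10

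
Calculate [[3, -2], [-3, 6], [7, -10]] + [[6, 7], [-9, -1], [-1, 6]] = [[9, 5], [-12, 5], [6, -4]]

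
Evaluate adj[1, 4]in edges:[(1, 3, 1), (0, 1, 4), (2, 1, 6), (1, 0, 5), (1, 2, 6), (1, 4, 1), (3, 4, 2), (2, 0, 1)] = 1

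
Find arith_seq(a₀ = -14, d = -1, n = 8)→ a_0 = -14 + 0*-1 = -14
a_1 = -14 + 1*-1 = -15
a_2 = -14 + 2*-1 = -16
...
= [-14, -15, -16, -17, -18, -19, -20, -21]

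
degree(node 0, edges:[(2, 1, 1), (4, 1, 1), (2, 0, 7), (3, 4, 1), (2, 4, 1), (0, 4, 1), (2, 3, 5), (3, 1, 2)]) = 2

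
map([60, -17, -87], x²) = [3600, 289, 7569]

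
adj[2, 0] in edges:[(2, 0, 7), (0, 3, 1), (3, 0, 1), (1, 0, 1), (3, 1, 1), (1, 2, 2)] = 7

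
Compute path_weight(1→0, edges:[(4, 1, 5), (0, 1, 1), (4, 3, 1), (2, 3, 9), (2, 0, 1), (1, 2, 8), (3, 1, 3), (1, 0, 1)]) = 1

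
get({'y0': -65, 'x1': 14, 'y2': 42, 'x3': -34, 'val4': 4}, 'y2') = 42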